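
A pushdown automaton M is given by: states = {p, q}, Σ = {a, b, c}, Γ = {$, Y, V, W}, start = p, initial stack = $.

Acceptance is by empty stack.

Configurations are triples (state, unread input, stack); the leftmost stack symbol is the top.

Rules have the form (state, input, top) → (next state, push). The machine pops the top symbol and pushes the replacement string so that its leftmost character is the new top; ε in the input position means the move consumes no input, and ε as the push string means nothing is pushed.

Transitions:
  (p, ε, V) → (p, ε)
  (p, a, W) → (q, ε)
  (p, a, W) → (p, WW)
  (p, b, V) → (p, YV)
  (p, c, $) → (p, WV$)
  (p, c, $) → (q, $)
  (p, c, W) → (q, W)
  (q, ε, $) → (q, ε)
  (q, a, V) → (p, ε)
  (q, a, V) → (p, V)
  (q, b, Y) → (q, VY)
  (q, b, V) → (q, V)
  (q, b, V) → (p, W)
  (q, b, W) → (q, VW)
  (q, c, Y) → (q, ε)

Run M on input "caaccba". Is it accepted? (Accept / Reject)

No computation consumes all input and empties the stack.

Reject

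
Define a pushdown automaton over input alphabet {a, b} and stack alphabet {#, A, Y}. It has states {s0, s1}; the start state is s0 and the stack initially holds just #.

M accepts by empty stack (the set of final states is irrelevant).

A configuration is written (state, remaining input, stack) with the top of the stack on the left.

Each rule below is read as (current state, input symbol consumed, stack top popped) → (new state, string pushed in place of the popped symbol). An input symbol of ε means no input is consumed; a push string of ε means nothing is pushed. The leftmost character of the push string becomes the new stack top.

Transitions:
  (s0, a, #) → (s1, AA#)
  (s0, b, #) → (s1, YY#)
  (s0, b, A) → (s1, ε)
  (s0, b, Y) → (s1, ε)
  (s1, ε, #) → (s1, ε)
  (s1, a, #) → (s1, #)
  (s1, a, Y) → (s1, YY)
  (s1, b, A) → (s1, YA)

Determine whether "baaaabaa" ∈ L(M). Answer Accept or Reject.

Reject

No computation consumes all input and empties the stack.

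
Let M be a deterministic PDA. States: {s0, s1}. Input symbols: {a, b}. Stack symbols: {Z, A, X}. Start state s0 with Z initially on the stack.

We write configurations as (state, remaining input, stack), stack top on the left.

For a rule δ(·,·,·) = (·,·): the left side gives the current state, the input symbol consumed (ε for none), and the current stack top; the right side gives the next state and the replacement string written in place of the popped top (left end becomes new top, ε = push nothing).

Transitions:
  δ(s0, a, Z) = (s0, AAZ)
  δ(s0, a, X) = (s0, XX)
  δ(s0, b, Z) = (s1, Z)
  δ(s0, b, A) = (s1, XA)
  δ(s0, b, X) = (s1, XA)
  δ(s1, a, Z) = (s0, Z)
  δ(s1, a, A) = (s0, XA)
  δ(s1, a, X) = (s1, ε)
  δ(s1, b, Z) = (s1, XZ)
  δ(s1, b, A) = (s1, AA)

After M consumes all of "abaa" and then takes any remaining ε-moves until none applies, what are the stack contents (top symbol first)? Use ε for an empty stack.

XAAZ

(s0, abaa, Z)
  read a, top Z: go to s0, push AAZ → (s0, baa, AAZ)
  read b, top A: go to s1, push XA → (s1, aa, XAAZ)
  read a, top X: go to s1, push ε → (s1, a, AAZ)
  read a, top A: go to s0, push XA → (s0, ε, XAAZ)
All input consumed in state s0 with stack XAAZ.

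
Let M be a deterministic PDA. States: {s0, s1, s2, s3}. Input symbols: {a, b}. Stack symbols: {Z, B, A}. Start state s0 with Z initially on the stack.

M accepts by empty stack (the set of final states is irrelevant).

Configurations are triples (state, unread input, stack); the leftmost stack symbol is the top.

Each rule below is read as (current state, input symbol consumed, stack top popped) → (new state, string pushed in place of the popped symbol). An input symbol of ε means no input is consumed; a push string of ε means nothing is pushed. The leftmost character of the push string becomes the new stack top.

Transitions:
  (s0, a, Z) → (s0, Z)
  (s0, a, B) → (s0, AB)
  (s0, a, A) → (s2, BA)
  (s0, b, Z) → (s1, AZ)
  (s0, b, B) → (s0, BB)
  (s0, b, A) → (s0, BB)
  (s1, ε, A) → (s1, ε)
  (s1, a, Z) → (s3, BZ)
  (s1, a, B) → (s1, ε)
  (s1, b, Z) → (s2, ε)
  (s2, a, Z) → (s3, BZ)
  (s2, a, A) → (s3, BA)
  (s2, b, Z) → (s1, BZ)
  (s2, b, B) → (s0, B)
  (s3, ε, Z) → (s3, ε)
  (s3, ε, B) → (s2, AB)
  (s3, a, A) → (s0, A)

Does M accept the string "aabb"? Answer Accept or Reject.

Accept

(s0, aabb, Z) ⊢ (s0, abb, Z) ⊢ (s0, bb, Z) ⊢ (s1, b, AZ) ⊢ (s1, b, Z) ⊢ (s2, ε, ε)
All input consumed and the stack is empty.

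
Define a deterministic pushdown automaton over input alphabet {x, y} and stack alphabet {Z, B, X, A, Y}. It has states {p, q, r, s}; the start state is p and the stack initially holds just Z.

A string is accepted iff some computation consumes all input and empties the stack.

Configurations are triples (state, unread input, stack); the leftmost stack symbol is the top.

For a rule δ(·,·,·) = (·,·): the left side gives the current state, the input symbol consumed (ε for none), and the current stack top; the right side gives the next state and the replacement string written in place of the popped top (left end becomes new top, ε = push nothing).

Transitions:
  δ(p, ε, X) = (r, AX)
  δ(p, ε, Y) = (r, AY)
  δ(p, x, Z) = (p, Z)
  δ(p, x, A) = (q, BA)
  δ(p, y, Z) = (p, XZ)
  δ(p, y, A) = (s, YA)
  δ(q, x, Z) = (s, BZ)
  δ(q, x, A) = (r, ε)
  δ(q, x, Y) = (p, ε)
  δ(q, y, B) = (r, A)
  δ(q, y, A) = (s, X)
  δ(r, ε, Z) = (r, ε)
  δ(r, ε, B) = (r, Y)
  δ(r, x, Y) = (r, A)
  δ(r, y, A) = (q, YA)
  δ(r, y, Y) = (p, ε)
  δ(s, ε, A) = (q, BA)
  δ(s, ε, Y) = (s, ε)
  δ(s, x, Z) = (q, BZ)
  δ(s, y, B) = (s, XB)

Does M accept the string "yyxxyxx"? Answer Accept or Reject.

(p, yyxxyxx, Z) ⊢ (p, yxxyxx, XZ) ⊢ (r, yxxyxx, AXZ) ⊢ (q, xxyxx, YAXZ) ⊢ (p, xyxx, AXZ) ⊢ (q, yxx, BAXZ) ⊢ (r, xx, AAXZ)
No transition applies at (r, xx, AAXZ); input not fully consumed.

Reject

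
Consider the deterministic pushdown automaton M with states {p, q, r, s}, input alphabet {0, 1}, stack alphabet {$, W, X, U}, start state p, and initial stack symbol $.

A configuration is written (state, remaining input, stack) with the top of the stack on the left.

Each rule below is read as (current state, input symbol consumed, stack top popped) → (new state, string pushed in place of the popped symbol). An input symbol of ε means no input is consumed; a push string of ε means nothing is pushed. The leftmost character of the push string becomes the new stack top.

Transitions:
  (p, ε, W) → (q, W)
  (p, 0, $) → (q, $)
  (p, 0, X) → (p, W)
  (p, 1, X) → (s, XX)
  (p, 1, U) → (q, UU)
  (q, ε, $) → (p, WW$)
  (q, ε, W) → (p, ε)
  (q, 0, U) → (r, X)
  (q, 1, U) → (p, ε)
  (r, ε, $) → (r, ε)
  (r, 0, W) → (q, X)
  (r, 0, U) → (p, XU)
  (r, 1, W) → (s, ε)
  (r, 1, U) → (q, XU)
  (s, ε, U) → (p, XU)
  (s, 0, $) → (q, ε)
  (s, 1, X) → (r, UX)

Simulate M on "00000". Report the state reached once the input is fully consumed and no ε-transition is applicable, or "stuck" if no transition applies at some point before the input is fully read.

(p, 00000, $)
  read 0, top $: go to q, push $ → (q, 0000, $)
  ε-move, top $: go to p, push WW$ → (p, 0000, WW$)
  ε-move, top W: go to q, push W → (q, 0000, WW$)
  ε-move, top W: go to p, push ε → (p, 0000, W$)
  ε-move, top W: go to q, push W → (q, 0000, W$)
  ε-move, top W: go to p, push ε → (p, 0000, $)
  read 0, top $: go to q, push $ → (q, 000, $)
  ε-move, top $: go to p, push WW$ → (p, 000, WW$)
  ε-move, top W: go to q, push W → (q, 000, WW$)
  ε-move, top W: go to p, push ε → (p, 000, W$)
  ε-move, top W: go to q, push W → (q, 000, W$)
  ε-move, top W: go to p, push ε → (p, 000, $)
  read 0, top $: go to q, push $ → (q, 00, $)
  ε-move, top $: go to p, push WW$ → (p, 00, WW$)
  ε-move, top W: go to q, push W → (q, 00, WW$)
  ε-move, top W: go to p, push ε → (p, 00, W$)
  ε-move, top W: go to q, push W → (q, 00, W$)
  ε-move, top W: go to p, push ε → (p, 00, $)
  read 0, top $: go to q, push $ → (q, 0, $)
  ε-move, top $: go to p, push WW$ → (p, 0, WW$)
  ε-move, top W: go to q, push W → (q, 0, WW$)
  ε-move, top W: go to p, push ε → (p, 0, W$)
  ε-move, top W: go to q, push W → (q, 0, W$)
  ε-move, top W: go to p, push ε → (p, 0, $)
  read 0, top $: go to q, push $ → (q, ε, $)
  ε-move, top $: go to p, push WW$ → (p, ε, WW$)
  ε-move, top W: go to q, push W → (q, ε, WW$)
  ε-move, top W: go to p, push ε → (p, ε, W$)
  ε-move, top W: go to q, push W → (q, ε, W$)
  ε-move, top W: go to p, push ε → (p, ε, $)
All input consumed; M is in state p.

p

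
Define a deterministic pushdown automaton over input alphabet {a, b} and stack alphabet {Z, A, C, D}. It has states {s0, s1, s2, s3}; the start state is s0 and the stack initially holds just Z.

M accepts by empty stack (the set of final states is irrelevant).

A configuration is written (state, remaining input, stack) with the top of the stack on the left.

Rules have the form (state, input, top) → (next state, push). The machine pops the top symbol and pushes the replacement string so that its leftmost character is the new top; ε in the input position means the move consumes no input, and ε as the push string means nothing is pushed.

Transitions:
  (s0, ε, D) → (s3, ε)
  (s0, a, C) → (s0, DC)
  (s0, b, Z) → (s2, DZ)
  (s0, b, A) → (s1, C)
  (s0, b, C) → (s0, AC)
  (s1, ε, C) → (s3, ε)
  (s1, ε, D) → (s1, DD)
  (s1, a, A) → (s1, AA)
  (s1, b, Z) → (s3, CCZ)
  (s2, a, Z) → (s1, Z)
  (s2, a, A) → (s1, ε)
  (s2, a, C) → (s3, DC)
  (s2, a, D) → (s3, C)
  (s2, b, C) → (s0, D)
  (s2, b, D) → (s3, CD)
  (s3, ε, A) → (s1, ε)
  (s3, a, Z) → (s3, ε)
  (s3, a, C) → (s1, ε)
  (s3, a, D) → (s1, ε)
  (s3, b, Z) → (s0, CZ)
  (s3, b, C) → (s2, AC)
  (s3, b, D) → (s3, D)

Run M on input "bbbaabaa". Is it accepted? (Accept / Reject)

(s0, bbbaabaa, Z)
  read b, top Z: go to s2, push DZ → (s2, bbaabaa, DZ)
  read b, top D: go to s3, push CD → (s3, baabaa, CDZ)
  read b, top C: go to s2, push AC → (s2, aabaa, ACDZ)
  read a, top A: go to s1, push ε → (s1, abaa, CDZ)
  ε-move, top C: go to s3, push ε → (s3, abaa, DZ)
  read a, top D: go to s1, push ε → (s1, baa, Z)
  read b, top Z: go to s3, push CCZ → (s3, aa, CCZ)
  read a, top C: go to s1, push ε → (s1, a, CZ)
  ε-move, top C: go to s3, push ε → (s3, a, Z)
  read a, top Z: go to s3, push ε → (s3, ε, ε)
All input consumed and the stack is empty.

Accept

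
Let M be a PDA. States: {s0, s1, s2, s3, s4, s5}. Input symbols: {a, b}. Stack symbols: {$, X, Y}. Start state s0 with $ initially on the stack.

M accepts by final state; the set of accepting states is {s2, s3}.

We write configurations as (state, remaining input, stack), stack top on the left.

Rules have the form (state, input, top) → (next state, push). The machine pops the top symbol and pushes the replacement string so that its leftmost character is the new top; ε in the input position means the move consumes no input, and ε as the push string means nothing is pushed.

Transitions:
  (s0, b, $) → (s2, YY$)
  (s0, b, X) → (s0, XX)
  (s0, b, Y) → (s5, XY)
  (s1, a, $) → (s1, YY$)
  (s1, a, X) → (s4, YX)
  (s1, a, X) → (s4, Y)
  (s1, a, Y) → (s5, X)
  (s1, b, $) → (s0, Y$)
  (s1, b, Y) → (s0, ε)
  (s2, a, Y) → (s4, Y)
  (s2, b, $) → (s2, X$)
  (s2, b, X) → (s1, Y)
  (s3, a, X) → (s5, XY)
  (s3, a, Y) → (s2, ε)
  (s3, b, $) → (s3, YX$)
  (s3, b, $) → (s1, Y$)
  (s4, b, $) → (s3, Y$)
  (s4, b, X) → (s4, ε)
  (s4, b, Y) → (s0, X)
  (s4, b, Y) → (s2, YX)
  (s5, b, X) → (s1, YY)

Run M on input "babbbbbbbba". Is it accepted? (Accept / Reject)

No computation consumes all input and reaches a final state.

Reject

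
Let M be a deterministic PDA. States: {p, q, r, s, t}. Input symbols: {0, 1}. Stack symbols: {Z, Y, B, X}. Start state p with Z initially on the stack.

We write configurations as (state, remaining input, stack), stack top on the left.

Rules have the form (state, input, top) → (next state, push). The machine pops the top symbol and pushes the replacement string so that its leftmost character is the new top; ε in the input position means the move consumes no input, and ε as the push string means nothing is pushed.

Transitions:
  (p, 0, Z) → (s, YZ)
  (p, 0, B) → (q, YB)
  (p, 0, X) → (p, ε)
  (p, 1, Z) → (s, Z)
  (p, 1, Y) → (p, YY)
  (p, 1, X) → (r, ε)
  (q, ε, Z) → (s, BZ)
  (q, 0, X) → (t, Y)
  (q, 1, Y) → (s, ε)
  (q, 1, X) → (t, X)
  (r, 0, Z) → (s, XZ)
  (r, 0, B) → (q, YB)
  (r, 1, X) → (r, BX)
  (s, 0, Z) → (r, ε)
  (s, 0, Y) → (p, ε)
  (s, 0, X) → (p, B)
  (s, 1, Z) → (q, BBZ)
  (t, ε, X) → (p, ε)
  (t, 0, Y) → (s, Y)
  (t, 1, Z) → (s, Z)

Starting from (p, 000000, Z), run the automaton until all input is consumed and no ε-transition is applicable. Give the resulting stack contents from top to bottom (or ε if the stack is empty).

Z

(p, 000000, Z)
  read 0, top Z: go to s, push YZ → (s, 00000, YZ)
  read 0, top Y: go to p, push ε → (p, 0000, Z)
  read 0, top Z: go to s, push YZ → (s, 000, YZ)
  read 0, top Y: go to p, push ε → (p, 00, Z)
  read 0, top Z: go to s, push YZ → (s, 0, YZ)
  read 0, top Y: go to p, push ε → (p, ε, Z)
All input consumed in state p with stack Z.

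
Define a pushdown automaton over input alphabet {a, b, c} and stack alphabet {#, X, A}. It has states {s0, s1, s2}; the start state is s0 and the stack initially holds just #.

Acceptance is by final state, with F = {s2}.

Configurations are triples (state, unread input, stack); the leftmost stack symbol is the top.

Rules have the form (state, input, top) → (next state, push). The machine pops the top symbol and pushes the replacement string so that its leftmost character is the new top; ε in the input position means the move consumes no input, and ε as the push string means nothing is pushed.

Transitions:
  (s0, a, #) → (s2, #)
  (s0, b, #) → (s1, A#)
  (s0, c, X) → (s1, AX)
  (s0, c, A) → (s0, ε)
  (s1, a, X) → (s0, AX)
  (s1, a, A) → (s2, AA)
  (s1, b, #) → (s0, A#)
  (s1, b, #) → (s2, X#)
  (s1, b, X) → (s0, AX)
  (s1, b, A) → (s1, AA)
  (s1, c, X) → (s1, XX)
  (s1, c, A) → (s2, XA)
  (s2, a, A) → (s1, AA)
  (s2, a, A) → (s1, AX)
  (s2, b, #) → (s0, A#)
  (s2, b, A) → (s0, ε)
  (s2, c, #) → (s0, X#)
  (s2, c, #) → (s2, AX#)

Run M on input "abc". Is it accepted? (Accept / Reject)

No computation consumes all input and reaches a final state.

Reject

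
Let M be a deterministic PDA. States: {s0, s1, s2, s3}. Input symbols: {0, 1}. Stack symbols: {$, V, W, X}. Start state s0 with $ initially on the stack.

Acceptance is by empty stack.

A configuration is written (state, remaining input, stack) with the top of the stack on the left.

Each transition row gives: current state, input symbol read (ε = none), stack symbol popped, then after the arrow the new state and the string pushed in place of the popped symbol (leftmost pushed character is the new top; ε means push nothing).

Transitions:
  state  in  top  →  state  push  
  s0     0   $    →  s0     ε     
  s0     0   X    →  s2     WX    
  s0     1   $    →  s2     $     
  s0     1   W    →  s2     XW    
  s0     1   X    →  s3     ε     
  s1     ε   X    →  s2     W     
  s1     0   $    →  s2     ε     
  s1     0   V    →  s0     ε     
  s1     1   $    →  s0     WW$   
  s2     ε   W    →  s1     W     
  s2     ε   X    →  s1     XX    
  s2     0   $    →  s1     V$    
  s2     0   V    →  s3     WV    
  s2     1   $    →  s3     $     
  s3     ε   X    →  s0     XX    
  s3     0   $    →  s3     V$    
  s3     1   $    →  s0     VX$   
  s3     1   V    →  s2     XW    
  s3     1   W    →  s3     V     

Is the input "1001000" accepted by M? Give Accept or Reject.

Accept

(s0, 1001000, $)
  read 1, top $: go to s2, push $ → (s2, 001000, $)
  read 0, top $: go to s1, push V$ → (s1, 01000, V$)
  read 0, top V: go to s0, push ε → (s0, 1000, $)
  read 1, top $: go to s2, push $ → (s2, 000, $)
  read 0, top $: go to s1, push V$ → (s1, 00, V$)
  read 0, top V: go to s0, push ε → (s0, 0, $)
  read 0, top $: go to s0, push ε → (s0, ε, ε)
All input consumed and the stack is empty.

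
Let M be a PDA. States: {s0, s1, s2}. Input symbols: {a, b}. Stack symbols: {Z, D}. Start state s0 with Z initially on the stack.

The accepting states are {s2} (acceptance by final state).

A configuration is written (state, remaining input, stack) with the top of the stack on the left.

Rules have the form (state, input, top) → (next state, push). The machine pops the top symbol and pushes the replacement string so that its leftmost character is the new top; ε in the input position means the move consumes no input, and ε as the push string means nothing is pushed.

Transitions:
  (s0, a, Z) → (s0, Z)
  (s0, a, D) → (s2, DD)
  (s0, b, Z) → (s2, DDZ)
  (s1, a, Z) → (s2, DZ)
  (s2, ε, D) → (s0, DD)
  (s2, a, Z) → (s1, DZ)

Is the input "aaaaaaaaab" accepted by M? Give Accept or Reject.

One accepting computation: (s0, aaaaaaaaab, Z) ⊢ (s0, aaaaaaaab, Z) ⊢ (s0, aaaaaaab, Z) ⊢ (s0, aaaaaab, Z) ⊢ (s0, aaaaab, Z) ⊢ (s0, aaaab, Z) ⊢ (s0, aaab, Z) ⊢ (s0, aab, Z) ⊢ (s0, ab, Z) ⊢ (s0, b, Z) ⊢ (s2, ε, DDZ)
All input consumed and state s2 ∈ F.

Accept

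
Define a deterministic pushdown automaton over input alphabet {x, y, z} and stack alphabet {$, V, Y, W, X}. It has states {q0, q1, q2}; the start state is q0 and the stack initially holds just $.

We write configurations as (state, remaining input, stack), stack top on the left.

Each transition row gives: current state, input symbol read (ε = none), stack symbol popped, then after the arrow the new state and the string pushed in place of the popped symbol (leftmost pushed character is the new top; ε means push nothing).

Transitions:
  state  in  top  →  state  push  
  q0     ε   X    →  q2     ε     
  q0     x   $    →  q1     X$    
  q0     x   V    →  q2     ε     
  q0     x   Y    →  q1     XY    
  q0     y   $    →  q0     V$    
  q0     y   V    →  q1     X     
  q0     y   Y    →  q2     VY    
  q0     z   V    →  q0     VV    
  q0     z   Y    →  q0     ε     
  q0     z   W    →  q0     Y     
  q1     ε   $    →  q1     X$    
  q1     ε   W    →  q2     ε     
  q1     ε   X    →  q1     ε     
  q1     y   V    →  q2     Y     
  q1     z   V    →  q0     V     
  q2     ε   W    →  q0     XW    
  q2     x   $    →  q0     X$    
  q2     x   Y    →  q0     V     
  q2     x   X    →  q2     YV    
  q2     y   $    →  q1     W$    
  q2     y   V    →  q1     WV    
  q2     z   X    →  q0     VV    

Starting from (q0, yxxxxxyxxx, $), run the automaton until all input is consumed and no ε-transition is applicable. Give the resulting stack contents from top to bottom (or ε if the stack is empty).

$

(q0, yxxxxxyxxx, $) ⊢ (q0, xxxxxyxxx, V$) ⊢ (q2, xxxxyxxx, $) ⊢ (q0, xxxyxxx, X$) ⊢ (q2, xxxyxxx, $) ⊢ (q0, xxyxxx, X$) ⊢ (q2, xxyxxx, $) ⊢ (q0, xyxxx, X$) ⊢ (q2, xyxxx, $) ⊢ (q0, yxxx, X$) ⊢ (q2, yxxx, $) ⊢ (q1, xxx, W$) ⊢ (q2, xxx, $) ⊢ (q0, xx, X$) ⊢ (q2, xx, $) ⊢ (q0, x, X$) ⊢ (q2, x, $) ⊢ (q0, ε, X$) ⊢ (q2, ε, $)
All input consumed in state q2 with stack $.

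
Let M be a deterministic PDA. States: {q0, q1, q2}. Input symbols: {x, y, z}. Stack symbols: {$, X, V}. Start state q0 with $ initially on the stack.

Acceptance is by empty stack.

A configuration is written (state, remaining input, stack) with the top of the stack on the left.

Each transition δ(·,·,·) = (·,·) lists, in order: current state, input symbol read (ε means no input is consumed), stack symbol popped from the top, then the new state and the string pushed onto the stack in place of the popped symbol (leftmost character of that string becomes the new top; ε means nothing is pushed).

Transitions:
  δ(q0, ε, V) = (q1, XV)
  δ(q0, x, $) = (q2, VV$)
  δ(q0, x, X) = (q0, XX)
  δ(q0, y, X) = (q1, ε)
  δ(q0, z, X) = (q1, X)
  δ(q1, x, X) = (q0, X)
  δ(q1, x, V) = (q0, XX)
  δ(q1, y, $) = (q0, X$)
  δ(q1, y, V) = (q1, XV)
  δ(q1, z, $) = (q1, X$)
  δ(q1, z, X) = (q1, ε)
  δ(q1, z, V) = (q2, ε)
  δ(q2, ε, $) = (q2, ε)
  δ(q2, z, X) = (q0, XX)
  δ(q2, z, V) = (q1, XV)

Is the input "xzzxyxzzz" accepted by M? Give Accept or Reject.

Accept

(q0, xzzxyxzzz, $) ⊢ (q2, zzxyxzzz, VV$) ⊢ (q1, zxyxzzz, XVV$) ⊢ (q1, xyxzzz, VV$) ⊢ (q0, yxzzz, XXV$) ⊢ (q1, xzzz, XV$) ⊢ (q0, zzz, XV$) ⊢ (q1, zz, XV$) ⊢ (q1, z, V$) ⊢ (q2, ε, $) ⊢ (q2, ε, ε)
All input consumed and the stack is empty.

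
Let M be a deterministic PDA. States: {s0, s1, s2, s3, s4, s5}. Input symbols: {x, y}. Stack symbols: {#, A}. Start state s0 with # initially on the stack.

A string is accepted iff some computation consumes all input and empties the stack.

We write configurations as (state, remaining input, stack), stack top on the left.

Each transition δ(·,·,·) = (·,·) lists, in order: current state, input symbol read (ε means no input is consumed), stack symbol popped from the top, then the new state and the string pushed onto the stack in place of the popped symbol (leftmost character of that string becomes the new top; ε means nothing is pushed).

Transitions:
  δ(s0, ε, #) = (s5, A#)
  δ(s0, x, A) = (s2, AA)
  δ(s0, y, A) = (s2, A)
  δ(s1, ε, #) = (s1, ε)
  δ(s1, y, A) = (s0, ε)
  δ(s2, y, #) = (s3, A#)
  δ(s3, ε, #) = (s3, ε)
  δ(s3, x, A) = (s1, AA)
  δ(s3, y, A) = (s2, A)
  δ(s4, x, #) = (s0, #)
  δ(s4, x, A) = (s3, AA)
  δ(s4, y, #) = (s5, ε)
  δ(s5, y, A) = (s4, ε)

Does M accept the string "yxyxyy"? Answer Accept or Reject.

(s0, yxyxyy, #)
  ε-move, top #: go to s5, push A# → (s5, yxyxyy, A#)
  read y, top A: go to s4, push ε → (s4, xyxyy, #)
  read x, top #: go to s0, push # → (s0, yxyy, #)
  ε-move, top #: go to s5, push A# → (s5, yxyy, A#)
  read y, top A: go to s4, push ε → (s4, xyy, #)
  read x, top #: go to s0, push # → (s0, yy, #)
  ε-move, top #: go to s5, push A# → (s5, yy, A#)
  read y, top A: go to s4, push ε → (s4, y, #)
  read y, top #: go to s5, push ε → (s5, ε, ε)
All input consumed and the stack is empty.

Accept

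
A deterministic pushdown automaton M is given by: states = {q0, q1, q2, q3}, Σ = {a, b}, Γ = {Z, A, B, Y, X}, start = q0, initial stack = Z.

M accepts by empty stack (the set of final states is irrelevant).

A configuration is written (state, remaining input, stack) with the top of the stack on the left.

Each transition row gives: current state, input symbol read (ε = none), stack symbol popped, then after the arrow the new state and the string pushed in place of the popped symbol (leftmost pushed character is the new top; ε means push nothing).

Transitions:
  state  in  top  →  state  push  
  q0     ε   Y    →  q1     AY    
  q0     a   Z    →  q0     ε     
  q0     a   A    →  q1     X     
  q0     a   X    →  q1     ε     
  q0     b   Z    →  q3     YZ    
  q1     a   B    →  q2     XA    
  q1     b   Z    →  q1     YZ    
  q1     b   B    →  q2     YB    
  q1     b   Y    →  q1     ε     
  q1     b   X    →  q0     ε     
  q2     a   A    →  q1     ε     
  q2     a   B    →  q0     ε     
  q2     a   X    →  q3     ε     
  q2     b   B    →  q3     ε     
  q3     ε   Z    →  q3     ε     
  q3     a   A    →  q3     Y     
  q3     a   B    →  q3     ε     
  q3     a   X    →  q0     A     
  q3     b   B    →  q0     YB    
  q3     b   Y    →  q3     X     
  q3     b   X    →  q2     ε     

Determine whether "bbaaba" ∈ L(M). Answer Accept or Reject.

Accept

(q0, bbaaba, Z) ⊢ (q3, baaba, YZ) ⊢ (q3, aaba, XZ) ⊢ (q0, aba, AZ) ⊢ (q1, ba, XZ) ⊢ (q0, a, Z) ⊢ (q0, ε, ε)
All input consumed and the stack is empty.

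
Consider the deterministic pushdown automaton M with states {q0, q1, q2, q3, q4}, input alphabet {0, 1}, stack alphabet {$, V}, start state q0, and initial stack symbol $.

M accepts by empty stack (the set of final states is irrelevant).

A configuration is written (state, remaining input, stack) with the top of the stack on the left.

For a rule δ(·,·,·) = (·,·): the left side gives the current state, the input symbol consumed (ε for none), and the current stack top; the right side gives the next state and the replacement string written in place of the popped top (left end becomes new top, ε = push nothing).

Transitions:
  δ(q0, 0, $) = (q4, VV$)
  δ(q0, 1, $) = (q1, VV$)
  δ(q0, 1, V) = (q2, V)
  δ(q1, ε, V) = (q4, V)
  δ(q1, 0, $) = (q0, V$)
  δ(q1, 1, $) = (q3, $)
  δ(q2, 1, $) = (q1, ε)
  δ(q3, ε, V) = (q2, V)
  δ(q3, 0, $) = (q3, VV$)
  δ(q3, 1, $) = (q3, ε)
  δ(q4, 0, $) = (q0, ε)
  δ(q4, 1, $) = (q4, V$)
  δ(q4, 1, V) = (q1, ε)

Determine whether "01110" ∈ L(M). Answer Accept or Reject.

Reject

(q0, 01110, $)
  read 0, top $: go to q4, push VV$ → (q4, 1110, VV$)
  read 1, top V: go to q1, push ε → (q1, 110, V$)
  ε-move, top V: go to q4, push V → (q4, 110, V$)
  read 1, top V: go to q1, push ε → (q1, 10, $)
  read 1, top $: go to q3, push $ → (q3, 0, $)
  read 0, top $: go to q3, push VV$ → (q3, ε, VV$)
  ε-move, top V: go to q2, push V → (q2, ε, VV$)
All input consumed; stack is VV$, not empty, and no further ε-move applies.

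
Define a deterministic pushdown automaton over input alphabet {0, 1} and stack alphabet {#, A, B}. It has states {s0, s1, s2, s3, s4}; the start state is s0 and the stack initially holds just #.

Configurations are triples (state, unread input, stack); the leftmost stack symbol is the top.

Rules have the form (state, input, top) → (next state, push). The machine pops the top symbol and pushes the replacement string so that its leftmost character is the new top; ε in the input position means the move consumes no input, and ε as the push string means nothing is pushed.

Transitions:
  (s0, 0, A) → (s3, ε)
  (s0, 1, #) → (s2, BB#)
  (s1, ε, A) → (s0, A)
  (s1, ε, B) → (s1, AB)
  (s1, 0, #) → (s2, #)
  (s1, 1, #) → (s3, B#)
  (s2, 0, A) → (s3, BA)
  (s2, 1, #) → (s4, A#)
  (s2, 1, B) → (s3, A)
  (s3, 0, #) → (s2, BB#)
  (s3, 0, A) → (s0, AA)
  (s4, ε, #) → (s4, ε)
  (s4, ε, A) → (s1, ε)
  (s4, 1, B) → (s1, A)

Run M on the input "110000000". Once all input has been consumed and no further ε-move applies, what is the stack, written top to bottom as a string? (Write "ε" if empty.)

(s0, 110000000, #)
  read 1, top #: go to s2, push BB# → (s2, 10000000, BB#)
  read 1, top B: go to s3, push A → (s3, 0000000, AB#)
  read 0, top A: go to s0, push AA → (s0, 000000, AAB#)
  read 0, top A: go to s3, push ε → (s3, 00000, AB#)
  read 0, top A: go to s0, push AA → (s0, 0000, AAB#)
  read 0, top A: go to s3, push ε → (s3, 000, AB#)
  read 0, top A: go to s0, push AA → (s0, 00, AAB#)
  read 0, top A: go to s3, push ε → (s3, 0, AB#)
  read 0, top A: go to s0, push AA → (s0, ε, AAB#)
All input consumed in state s0 with stack AAB#.

AAB#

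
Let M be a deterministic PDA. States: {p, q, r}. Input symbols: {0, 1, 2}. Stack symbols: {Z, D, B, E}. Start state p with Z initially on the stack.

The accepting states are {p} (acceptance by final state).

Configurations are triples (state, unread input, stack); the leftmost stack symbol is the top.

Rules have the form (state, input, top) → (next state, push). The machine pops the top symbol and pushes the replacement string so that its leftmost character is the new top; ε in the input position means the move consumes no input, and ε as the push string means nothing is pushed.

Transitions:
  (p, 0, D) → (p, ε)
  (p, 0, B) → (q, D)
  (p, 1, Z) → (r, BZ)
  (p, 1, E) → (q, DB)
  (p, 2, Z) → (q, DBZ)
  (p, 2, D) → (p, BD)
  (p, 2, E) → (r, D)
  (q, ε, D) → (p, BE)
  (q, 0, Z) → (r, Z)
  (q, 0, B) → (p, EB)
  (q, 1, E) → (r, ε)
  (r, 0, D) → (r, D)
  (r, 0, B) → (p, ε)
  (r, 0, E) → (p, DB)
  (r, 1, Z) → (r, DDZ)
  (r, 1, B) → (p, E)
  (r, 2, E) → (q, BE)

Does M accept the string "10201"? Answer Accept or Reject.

(p, 10201, Z)
  read 1, top Z: go to r, push BZ → (r, 0201, BZ)
  read 0, top B: go to p, push ε → (p, 201, Z)
  read 2, top Z: go to q, push DBZ → (q, 01, DBZ)
  ε-move, top D: go to p, push BE → (p, 01, BEBZ)
  read 0, top B: go to q, push D → (q, 1, DEBZ)
  ε-move, top D: go to p, push BE → (p, 1, BEEBZ)
No transition applies at (p, 1, BEEBZ); input not fully consumed.

Reject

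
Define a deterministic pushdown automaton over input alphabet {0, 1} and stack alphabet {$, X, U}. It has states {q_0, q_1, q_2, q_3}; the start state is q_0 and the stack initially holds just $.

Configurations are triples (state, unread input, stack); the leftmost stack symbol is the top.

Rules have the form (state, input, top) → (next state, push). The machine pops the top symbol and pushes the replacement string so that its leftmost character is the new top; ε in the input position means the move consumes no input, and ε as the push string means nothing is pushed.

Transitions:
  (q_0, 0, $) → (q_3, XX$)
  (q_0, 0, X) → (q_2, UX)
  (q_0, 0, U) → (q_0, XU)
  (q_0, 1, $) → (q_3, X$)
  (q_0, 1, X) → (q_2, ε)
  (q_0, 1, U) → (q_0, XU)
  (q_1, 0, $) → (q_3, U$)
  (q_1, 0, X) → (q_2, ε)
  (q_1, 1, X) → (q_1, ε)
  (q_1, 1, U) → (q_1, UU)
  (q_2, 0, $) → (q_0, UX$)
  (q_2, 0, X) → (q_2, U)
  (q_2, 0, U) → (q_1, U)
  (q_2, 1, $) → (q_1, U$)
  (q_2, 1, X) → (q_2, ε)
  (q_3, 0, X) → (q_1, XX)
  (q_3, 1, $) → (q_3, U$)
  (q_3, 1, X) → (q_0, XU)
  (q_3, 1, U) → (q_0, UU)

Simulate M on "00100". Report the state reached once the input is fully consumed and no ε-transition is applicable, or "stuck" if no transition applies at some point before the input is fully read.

(q_0, 00100, $)
  read 0, top $: go to q_3, push XX$ → (q_3, 0100, XX$)
  read 0, top X: go to q_1, push XX → (q_1, 100, XXX$)
  read 1, top X: go to q_1, push ε → (q_1, 00, XX$)
  read 0, top X: go to q_2, push ε → (q_2, 0, X$)
  read 0, top X: go to q_2, push U → (q_2, ε, U$)
All input consumed; M is in state q_2.

q_2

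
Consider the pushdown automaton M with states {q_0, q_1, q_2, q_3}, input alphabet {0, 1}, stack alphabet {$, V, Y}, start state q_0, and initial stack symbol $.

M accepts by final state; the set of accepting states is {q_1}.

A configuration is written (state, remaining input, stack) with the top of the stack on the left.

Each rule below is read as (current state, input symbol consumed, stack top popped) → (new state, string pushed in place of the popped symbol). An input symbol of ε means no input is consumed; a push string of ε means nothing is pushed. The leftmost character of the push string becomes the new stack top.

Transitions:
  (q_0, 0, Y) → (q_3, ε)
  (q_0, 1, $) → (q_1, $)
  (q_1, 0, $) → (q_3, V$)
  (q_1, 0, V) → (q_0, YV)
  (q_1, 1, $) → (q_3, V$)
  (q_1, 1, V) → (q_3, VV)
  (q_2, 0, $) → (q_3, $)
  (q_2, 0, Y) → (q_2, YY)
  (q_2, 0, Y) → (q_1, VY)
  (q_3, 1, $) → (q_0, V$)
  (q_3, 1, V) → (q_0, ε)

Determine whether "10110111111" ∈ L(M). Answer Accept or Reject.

Reject

No computation consumes all input and reaches a final state.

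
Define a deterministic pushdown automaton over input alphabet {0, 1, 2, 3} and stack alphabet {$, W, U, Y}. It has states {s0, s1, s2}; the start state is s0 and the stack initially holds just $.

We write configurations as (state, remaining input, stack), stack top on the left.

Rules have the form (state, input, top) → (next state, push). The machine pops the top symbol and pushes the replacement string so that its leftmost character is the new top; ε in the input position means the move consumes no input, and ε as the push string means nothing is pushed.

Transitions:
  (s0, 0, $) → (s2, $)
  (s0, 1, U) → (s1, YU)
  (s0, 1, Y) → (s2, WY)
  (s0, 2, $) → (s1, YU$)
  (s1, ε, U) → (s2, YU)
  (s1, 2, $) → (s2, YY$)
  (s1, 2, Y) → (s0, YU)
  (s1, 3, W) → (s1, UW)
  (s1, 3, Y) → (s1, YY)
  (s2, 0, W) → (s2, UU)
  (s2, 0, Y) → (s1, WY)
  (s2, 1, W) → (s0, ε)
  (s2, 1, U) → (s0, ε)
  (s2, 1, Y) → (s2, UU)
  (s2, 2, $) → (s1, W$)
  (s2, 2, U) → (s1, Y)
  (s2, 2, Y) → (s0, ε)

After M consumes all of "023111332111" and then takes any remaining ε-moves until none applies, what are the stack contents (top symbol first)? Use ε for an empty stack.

(s0, 023111332111, $)
  read 0, top $: go to s2, push $ → (s2, 23111332111, $)
  read 2, top $: go to s1, push W$ → (s1, 3111332111, W$)
  read 3, top W: go to s1, push UW → (s1, 111332111, UW$)
  ε-move, top U: go to s2, push YU → (s2, 111332111, YUW$)
  read 1, top Y: go to s2, push UU → (s2, 11332111, UUUW$)
  read 1, top U: go to s0, push ε → (s0, 1332111, UUW$)
  read 1, top U: go to s1, push YU → (s1, 332111, YUUW$)
  read 3, top Y: go to s1, push YY → (s1, 32111, YYUUW$)
  read 3, top Y: go to s1, push YY → (s1, 2111, YYYUUW$)
  read 2, top Y: go to s0, push YU → (s0, 111, YUYYUUW$)
  read 1, top Y: go to s2, push WY → (s2, 11, WYUYYUUW$)
  read 1, top W: go to s0, push ε → (s0, 1, YUYYUUW$)
  read 1, top Y: go to s2, push WY → (s2, ε, WYUYYUUW$)
All input consumed in state s2 with stack WYUYYUUW$.

WYUYYUUW$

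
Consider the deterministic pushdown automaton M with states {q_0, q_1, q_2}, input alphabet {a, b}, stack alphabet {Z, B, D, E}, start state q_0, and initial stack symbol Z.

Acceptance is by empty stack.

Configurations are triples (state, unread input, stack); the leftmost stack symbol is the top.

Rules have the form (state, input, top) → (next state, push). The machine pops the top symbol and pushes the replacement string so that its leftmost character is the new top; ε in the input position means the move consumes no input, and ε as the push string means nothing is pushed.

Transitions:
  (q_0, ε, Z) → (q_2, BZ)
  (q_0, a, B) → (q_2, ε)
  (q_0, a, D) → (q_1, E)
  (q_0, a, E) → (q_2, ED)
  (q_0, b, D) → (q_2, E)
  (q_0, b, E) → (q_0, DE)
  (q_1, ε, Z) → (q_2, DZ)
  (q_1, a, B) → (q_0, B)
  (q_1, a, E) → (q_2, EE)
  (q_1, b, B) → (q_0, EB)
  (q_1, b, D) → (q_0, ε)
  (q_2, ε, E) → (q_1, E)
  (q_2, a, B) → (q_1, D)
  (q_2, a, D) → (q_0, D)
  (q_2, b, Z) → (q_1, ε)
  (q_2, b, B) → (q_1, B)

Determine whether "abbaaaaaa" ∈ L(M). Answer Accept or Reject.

(q_0, abbaaaaaa, Z) ⊢ (q_2, abbaaaaaa, BZ) ⊢ (q_1, bbaaaaaa, DZ) ⊢ (q_0, baaaaaa, Z) ⊢ (q_2, baaaaaa, BZ) ⊢ (q_1, aaaaaa, BZ) ⊢ (q_0, aaaaa, BZ) ⊢ (q_2, aaaa, Z)
No transition applies at (q_2, aaaa, Z); input not fully consumed.

Reject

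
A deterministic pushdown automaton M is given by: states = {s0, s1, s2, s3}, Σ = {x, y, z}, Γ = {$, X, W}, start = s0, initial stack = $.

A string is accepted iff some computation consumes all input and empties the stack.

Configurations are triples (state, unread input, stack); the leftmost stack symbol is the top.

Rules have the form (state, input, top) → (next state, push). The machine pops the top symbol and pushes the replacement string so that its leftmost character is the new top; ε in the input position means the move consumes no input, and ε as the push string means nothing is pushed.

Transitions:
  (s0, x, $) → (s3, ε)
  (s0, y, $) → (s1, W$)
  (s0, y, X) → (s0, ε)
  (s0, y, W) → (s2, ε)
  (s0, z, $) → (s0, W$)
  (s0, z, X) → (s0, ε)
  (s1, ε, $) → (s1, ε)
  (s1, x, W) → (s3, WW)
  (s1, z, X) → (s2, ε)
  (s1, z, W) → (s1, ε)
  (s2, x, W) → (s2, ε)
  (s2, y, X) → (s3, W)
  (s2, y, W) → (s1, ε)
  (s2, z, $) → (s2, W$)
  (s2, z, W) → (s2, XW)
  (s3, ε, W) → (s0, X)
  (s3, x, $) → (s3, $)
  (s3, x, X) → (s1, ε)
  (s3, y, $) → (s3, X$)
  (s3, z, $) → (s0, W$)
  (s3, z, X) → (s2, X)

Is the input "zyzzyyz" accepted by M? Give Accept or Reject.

Reject

(s0, zyzzyyz, $)
  read z, top $: go to s0, push W$ → (s0, yzzyyz, W$)
  read y, top W: go to s2, push ε → (s2, zzyyz, $)
  read z, top $: go to s2, push W$ → (s2, zyyz, W$)
  read z, top W: go to s2, push XW → (s2, yyz, XW$)
  read y, top X: go to s3, push W → (s3, yz, WW$)
  ε-move, top W: go to s0, push X → (s0, yz, XW$)
  read y, top X: go to s0, push ε → (s0, z, W$)
No transition applies at (s0, z, W$); input not fully consumed.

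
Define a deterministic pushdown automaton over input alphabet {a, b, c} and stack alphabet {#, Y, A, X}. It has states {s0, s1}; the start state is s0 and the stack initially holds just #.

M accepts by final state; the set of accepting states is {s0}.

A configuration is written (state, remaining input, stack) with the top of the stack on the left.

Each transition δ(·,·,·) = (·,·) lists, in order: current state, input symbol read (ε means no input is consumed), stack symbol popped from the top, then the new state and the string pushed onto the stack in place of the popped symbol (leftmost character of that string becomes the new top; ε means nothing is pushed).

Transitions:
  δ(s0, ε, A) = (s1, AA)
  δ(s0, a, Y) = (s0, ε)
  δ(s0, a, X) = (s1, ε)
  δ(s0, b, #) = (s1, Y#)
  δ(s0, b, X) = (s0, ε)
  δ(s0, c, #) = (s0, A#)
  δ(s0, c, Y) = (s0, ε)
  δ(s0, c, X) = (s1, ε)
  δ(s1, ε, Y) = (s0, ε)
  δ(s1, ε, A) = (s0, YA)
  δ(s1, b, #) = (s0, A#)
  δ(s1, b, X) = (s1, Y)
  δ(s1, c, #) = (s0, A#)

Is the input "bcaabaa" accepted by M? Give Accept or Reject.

(s0, bcaabaa, #) ⊢ (s1, caabaa, Y#) ⊢ (s0, caabaa, #) ⊢ (s0, aabaa, A#) ⊢ (s1, aabaa, AA#) ⊢ (s0, aabaa, YAA#) ⊢ (s0, abaa, AA#) ⊢ (s1, abaa, AAA#) ⊢ (s0, abaa, YAAA#) ⊢ (s0, baa, AAA#) ⊢ (s1, baa, AAAA#) ⊢ (s0, baa, YAAAA#)
No transition applies at (s0, baa, YAAAA#); input not fully consumed.

Reject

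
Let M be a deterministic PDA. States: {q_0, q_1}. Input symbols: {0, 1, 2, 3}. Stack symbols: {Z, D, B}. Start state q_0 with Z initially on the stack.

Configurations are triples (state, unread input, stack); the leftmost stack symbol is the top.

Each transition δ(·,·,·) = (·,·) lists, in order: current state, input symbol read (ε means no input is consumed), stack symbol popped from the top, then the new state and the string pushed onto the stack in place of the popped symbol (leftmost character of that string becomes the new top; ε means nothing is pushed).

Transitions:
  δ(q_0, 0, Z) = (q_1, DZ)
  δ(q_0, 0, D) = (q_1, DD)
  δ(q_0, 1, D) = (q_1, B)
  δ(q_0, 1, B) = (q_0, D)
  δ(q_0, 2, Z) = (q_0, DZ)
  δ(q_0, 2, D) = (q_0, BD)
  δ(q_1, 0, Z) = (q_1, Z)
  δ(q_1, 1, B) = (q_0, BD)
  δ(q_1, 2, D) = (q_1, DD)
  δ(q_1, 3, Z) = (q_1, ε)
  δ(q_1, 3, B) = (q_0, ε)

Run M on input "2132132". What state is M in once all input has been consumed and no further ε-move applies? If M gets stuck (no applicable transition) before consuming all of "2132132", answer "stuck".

(q_0, 2132132, Z)
  read 2, top Z: go to q_0, push DZ → (q_0, 132132, DZ)
  read 1, top D: go to q_1, push B → (q_1, 32132, BZ)
  read 3, top B: go to q_0, push ε → (q_0, 2132, Z)
  read 2, top Z: go to q_0, push DZ → (q_0, 132, DZ)
  read 1, top D: go to q_1, push B → (q_1, 32, BZ)
  read 3, top B: go to q_0, push ε → (q_0, 2, Z)
  read 2, top Z: go to q_0, push DZ → (q_0, ε, DZ)
All input consumed; M is in state q_0.

q_0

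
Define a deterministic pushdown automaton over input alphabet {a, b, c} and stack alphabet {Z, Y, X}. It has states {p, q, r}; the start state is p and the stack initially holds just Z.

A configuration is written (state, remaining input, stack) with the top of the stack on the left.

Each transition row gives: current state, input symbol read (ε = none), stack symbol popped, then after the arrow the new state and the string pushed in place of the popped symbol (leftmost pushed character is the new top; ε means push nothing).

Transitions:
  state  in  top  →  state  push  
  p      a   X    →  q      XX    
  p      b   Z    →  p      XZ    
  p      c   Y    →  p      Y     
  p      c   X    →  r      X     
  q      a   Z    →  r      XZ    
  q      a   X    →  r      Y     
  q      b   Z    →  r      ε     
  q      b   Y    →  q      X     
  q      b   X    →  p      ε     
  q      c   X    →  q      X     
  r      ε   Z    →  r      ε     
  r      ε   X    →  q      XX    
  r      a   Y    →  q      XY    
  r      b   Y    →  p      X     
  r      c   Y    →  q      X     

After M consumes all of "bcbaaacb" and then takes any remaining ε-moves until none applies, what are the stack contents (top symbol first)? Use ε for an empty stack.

(p, bcbaaacb, Z)
  read b, top Z: go to p, push XZ → (p, cbaaacb, XZ)
  read c, top X: go to r, push X → (r, baaacb, XZ)
  ε-move, top X: go to q, push XX → (q, baaacb, XXZ)
  read b, top X: go to p, push ε → (p, aaacb, XZ)
  read a, top X: go to q, push XX → (q, aacb, XXZ)
  read a, top X: go to r, push Y → (r, acb, YXZ)
  read a, top Y: go to q, push XY → (q, cb, XYXZ)
  read c, top X: go to q, push X → (q, b, XYXZ)
  read b, top X: go to p, push ε → (p, ε, YXZ)
All input consumed in state p with stack YXZ.

YXZ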